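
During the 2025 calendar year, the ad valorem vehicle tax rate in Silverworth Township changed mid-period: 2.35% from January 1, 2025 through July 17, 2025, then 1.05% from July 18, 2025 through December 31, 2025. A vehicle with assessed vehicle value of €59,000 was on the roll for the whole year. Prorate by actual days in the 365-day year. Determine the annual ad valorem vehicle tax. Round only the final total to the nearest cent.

January 1 – July 17, 2025: 198 days at 2.35% → €59,000 × 2.35% × 198/365 = €752.1288
July 18 – December 31, 2025: 167 days at 1.05% → €59,000 × 1.05% × 167/365 = €283.4425
Total = €1,035.5712

€1,035.57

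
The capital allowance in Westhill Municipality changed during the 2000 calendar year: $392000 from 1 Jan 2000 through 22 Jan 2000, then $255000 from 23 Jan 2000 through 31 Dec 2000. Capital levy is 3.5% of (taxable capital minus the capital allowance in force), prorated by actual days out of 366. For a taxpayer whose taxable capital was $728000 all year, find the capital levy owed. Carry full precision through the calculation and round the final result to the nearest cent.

$16266.78

1 Jan – 22 Jan 2000: 22 days, exemption $392000 → ($728000 − $392000) × 3.5% × 22/366 = $706.8852
23 Jan – 31 Dec 2000: 344 days, exemption $255000 → ($728000 − $255000) × 3.5% × 344/366 = $15559.8907
Total = $16266.7760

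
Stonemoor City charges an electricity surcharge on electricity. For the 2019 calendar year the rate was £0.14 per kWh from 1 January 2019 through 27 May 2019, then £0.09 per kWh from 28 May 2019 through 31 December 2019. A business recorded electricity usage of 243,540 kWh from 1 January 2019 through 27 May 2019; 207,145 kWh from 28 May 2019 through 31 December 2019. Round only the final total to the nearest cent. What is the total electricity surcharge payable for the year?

1 January – 27 May 2019: 243,540 kWh at £0.14/kWh → £34,095.60
28 May – 31 December 2019: 207,145 kWh at £0.09/kWh → £18,643.05

£52,738.65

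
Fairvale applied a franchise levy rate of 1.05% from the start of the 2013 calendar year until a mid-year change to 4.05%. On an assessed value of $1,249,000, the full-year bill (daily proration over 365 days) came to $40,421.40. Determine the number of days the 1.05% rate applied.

99 days

Let d = days at the first rate; then 365 − d days at the second rate.
$1,249,000 × [1.05%·d + 4.05%·(365−d)] / 365 = $40,421.40
Solving gives d = 99, so the new rate took effect on 10 April 2013.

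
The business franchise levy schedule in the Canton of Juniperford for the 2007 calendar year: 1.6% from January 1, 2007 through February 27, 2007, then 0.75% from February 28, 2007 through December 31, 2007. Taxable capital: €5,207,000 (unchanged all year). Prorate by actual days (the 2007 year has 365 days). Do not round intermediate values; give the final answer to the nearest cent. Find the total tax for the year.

January 1 – February 27, 2007: 58 days at 1.6% → €5,207,000 × 1.6% × 58/365 = €13,238.6192
February 28 – December 31, 2007: 307 days at 0.75% → €5,207,000 × 0.75% × 307/365 = €32,846.8973
Total = €46,085.5164

€46,085.52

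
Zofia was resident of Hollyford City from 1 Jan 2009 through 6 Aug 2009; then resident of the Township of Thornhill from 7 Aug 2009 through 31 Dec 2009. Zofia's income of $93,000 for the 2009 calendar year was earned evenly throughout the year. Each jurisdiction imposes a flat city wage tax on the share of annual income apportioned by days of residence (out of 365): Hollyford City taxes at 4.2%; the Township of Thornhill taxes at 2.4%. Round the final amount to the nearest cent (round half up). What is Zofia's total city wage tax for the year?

Hollyford City, 1 Jan – 6 Aug 2009: 218 days → $93,000 × 4.2% × 218/365 = $2,332.8986
The Township of Thornhill, 7 Aug – 31 Dec 2009: 147 days → $93,000 × 2.4% × 147/365 = $898.9151
Total = $3,231.8137

$3,231.81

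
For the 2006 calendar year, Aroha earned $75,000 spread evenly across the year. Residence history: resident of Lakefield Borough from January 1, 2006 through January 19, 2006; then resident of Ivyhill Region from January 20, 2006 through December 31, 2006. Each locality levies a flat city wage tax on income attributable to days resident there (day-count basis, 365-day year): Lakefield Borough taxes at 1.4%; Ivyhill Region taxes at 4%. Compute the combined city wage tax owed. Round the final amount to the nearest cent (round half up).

$2,898.49

Lakefield Borough, January 1 – January 19, 2006: 19 days → $75,000 × 1.4% × 19/365 = $54.6575
Ivyhill Region, January 20 – December 31, 2006: 346 days → $75,000 × 4% × 346/365 = $2,843.8356
Total = $2,898.4932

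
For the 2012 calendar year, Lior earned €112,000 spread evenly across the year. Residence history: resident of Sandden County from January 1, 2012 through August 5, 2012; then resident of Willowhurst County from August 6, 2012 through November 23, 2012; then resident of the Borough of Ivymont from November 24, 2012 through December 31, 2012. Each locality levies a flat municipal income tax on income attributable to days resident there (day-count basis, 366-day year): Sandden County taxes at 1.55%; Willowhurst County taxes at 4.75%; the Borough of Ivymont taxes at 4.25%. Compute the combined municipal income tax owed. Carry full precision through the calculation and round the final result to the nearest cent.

€3,127.13

Sandden County, January 1 – August 5, 2012: 218 days → €112,000 × 1.55% × 218/366 = €1,034.0109
Willowhurst County, August 6 – November 23, 2012: 110 days → €112,000 × 4.75% × 110/366 = €1,598.9071
The Borough of Ivymont, November 24 – December 31, 2012: 38 days → €112,000 × 4.25% × 38/366 = €494.2077
Total = €3,127.1257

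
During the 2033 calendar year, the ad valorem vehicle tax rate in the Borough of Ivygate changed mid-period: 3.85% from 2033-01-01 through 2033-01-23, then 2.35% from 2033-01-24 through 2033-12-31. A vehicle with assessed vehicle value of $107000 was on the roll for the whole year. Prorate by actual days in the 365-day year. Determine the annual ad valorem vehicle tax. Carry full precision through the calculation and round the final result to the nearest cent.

2033-01-01 to 2033-01-23: 23 days at 3.85% → $107000 × 3.85% × 23/365 = $259.5849
2033-01-24 to 2033-12-31: 342 days at 2.35% → $107000 × 2.35% × 342/365 = $2356.0521
Total = $2615.6370

$2615.64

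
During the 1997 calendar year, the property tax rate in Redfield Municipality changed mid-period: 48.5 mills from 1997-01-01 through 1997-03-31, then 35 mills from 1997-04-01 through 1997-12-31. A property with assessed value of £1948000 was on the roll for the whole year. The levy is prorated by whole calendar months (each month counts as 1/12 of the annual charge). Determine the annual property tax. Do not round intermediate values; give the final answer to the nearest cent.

1997-01-01 to 1997-03-31: 3 months at 48.5 mills → £1948000 × 4.85% × 3/12 = £23619.5000
1997-04-01 to 1997-12-31: 9 months at 35 mills → £1948000 × 3.5% × 9/12 = £51135.0000
Total = £74754.5000

£74754.50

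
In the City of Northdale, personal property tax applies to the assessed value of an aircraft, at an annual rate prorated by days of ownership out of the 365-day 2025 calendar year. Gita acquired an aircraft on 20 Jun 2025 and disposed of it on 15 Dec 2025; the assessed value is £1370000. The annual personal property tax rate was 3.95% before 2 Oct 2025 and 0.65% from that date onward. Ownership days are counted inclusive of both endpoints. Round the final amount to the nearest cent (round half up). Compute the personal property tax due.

£17248.86

20 Jun – 1 Oct 2025: 104 days at 3.95% → £1370000 × 3.95% × 104/365 = £15419.0685
2 Oct – 15 Dec 2025: 75 days at 0.65% → £1370000 × 0.65% × 75/365 = £1829.7945
Total = £17248.8630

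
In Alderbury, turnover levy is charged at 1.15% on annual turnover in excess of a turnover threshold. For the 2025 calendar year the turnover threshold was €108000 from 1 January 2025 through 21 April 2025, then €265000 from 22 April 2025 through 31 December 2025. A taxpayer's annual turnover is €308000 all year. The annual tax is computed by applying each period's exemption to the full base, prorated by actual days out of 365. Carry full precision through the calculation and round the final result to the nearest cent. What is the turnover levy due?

€1043.57

1 January – 21 April 2025: 111 days, exemption €108000 → (€308000 − €108000) × 1.15% × 111/365 = €699.4521
22 April – 31 December 2025: 254 days, exemption €265000 → (€308000 − €265000) × 1.15% × 254/365 = €344.1178
Total = €1043.5699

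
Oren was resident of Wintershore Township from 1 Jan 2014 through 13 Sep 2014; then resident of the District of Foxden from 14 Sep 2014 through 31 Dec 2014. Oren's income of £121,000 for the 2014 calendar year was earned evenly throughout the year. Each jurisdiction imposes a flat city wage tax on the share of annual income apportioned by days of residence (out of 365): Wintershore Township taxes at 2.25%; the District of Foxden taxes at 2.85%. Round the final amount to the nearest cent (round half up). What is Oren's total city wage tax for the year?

Wintershore Township, 1 Jan – 13 Sep 2014: 256 days → £121,000 × 2.25% × 256/365 = £1,909.4795
The District of Foxden, 14 Sep – 31 Dec 2014: 109 days → £121,000 × 2.85% × 109/365 = £1,029.8260
Total = £2,939.3055

£2,939.31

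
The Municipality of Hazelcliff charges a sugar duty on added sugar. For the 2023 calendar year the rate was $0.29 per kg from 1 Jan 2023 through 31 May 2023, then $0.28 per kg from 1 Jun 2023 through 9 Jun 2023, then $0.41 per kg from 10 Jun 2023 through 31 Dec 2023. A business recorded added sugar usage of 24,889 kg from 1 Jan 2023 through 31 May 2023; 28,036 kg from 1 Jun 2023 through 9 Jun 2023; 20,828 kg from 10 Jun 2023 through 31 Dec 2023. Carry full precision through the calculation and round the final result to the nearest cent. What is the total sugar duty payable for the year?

$23,607.37

1 Jan – 31 May 2023: 24,889 kg at $0.29/kg → $7,217.81
1 Jun – 9 Jun 2023: 28,036 kg at $0.28/kg → $7,850.08
10 Jun – 31 Dec 2023: 20,828 kg at $0.41/kg → $8,539.48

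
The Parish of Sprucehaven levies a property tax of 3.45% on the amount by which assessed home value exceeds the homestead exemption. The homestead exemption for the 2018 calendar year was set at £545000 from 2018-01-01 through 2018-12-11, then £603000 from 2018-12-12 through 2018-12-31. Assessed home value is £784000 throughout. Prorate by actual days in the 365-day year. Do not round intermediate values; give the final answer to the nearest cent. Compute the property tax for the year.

£8135.86

2018-01-01 to 2018-12-11: 345 days, exemption £545000 → (£784000 − £545000) × 3.45% × 345/365 = £7793.6918
2018-12-12 to 2018-12-31: 20 days, exemption £603000 → (£784000 − £603000) × 3.45% × 20/365 = £342.1644
Total = £8135.8562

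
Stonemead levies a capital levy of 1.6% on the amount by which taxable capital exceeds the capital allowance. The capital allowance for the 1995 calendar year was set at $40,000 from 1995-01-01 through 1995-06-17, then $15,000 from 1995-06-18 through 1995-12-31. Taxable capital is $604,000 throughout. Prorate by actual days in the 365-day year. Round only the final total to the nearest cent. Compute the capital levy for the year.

1995-01-01 to 1995-06-17: 168 days, exemption $40,000 → ($604,000 − $40,000) × 1.6% × 168/365 = $4,153.5123
1995-06-18 to 1995-12-31: 197 days, exemption $15,000 → ($604,000 − $15,000) × 1.6% × 197/365 = $5,086.3781
Total = $9,239.8904

$9,239.89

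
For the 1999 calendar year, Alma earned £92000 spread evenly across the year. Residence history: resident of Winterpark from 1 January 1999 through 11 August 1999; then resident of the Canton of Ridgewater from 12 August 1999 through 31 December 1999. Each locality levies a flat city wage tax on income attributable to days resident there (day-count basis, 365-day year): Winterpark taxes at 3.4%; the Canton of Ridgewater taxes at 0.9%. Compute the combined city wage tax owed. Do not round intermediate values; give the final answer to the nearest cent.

£2233.21

Winterpark, 1 January – 11 August 1999: 223 days → £92000 × 3.4% × 223/365 = £1911.0795
The Canton of Ridgewater, 12 August – 31 December 1999: 142 days → £92000 × 0.9% × 142/365 = £322.1260
Total = £2233.2055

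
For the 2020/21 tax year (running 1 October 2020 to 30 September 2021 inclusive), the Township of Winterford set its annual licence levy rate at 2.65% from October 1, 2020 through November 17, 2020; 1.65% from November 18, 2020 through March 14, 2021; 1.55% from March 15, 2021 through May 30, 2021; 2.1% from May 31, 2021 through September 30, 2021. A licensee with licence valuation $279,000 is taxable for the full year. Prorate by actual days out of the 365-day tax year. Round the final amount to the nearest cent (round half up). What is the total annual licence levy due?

October 1 – November 17, 2020: 48 days at 2.65% → $279,000 × 2.65% × 48/365 = $972.2959
November 18, 2020 – March 14, 2021: 117 days at 1.65% → $279,000 × 1.65% × 117/365 = $1,475.6425
March 15 – May 30, 2021: 77 days at 1.55% → $279,000 × 1.55% × 77/365 = $912.2918
May 31 – September 30, 2021: 123 days at 2.1% → $279,000 × 2.1% × 123/365 = $1,974.4027
Total = $5,334.6329

$5,334.63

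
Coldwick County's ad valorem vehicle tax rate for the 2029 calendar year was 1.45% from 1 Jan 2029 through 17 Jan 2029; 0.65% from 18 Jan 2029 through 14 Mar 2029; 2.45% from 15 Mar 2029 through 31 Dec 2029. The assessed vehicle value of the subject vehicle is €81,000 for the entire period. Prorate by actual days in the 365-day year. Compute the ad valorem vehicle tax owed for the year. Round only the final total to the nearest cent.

1 Jan – 17 Jan 2029: 17 days at 1.45% → €81,000 × 1.45% × 17/365 = €54.7027
18 Jan – 14 Mar 2029: 56 days at 0.65% → €81,000 × 0.65% × 56/365 = €80.7781
15 Mar – 31 Dec 2029: 292 days at 2.45% → €81,000 × 2.45% × 292/365 = €1,587.6000
Total = €1,723.0808

€1,723.08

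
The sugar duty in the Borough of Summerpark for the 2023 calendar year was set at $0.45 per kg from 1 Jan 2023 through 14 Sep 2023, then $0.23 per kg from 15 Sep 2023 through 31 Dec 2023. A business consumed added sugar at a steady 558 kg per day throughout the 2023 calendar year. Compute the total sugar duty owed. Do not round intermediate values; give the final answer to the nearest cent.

$78,393.42

1 Jan – 14 Sep 2023: 257 days × 558 kg/day = 143,406 kg at $0.45/kg → $64,532.70
15 Sep – 31 Dec 2023: 108 days × 558 kg/day = 60,264 kg at $0.23/kg → $13,860.72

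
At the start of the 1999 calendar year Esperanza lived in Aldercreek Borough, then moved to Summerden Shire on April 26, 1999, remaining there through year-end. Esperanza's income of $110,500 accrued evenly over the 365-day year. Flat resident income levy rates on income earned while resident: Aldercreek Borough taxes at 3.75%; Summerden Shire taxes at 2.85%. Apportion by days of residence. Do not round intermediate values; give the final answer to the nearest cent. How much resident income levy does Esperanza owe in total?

Aldercreek Borough, January 1 – April 25, 1999: 115 days → $110,500 × 3.75% × 115/365 = $1,305.5651
Summerden Shire, April 26 – December 31, 1999: 250 days → $110,500 × 2.85% × 250/365 = $2,157.0205
Total = $3,462.5856

$3,462.59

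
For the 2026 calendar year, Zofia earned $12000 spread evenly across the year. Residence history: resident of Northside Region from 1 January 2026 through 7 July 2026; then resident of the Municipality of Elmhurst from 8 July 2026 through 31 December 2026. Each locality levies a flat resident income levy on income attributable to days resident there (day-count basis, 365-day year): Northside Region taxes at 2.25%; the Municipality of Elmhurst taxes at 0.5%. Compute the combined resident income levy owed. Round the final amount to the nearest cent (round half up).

$168.16

Northside Region, 1 January – 7 July 2026: 188 days → $12000 × 2.25% × 188/365 = $139.0685
The Municipality of Elmhurst, 8 July – 31 December 2026: 177 days → $12000 × 0.5% × 177/365 = $29.0959
Total = $168.1644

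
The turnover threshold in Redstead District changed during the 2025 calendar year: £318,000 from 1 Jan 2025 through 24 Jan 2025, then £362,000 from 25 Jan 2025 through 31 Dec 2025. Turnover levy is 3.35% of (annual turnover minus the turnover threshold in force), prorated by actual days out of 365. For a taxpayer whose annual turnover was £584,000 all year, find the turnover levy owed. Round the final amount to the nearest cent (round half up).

£7,533.92

1 Jan – 24 Jan 2025: 24 days, exemption £318,000 → (£584,000 − £318,000) × 3.35% × 24/365 = £585.9288
25 Jan – 31 Dec 2025: 341 days, exemption £362,000 → (£584,000 − £362,000) × 3.35% × 341/365 = £6,947.9918
Total = £7,533.9205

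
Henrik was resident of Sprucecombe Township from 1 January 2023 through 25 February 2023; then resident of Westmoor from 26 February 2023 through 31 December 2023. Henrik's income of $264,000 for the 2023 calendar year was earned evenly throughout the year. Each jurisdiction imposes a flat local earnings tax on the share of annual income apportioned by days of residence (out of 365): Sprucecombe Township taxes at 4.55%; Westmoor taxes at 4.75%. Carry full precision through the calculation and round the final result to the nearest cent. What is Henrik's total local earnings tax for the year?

Sprucecombe Township, 1 January – 25 February 2023: 56 days → $264,000 × 4.55% × 56/365 = $1,842.9370
Westmoor, 26 February – 31 December 2023: 309 days → $264,000 × 4.75% × 309/365 = $10,616.0548
Total = $12,458.9918

$12,458.99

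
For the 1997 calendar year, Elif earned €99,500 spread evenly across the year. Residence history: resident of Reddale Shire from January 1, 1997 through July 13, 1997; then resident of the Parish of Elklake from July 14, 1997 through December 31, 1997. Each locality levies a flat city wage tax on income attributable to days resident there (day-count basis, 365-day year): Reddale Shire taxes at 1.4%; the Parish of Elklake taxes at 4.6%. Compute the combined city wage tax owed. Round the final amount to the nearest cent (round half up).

Reddale Shire, January 1 – July 13, 1997: 194 days → €99,500 × 1.4% × 194/365 = €740.3890
The Parish of Elklake, July 14 – December 31, 1997: 171 days → €99,500 × 4.6% × 171/365 = €2,144.2932
Total = €2,884.6822

€2,884.68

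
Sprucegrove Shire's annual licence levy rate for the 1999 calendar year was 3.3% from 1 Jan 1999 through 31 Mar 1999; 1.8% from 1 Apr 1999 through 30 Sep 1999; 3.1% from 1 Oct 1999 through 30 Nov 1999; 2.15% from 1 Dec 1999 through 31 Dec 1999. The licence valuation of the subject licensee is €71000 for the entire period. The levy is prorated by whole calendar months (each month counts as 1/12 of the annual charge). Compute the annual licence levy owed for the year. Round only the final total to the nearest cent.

€1718.79

1 Jan – 31 Mar 1999: 3 months at 3.3% → €71000 × 3.3% × 3/12 = €585.7500
1 Apr – 30 Sep 1999: 6 months at 1.8% → €71000 × 1.8% × 6/12 = €639.0000
1 Oct – 30 Nov 1999: 2 months at 3.1% → €71000 × 3.1% × 2/12 = €366.8333
1 Dec – 31 Dec 1999: 1 month at 2.15% → €71000 × 2.15% × 1/12 = €127.2083
Total = €1718.7917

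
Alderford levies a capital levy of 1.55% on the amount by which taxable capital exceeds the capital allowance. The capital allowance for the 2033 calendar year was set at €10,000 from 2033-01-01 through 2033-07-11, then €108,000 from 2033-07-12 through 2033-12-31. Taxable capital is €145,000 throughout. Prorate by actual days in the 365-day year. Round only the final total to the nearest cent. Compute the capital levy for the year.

2033-01-01 to 2033-07-11: 192 days, exemption €10,000 → (€145,000 − €10,000) × 1.55% × 192/365 = €1,100.7123
2033-07-12 to 2033-12-31: 173 days, exemption €108,000 → (€145,000 − €108,000) × 1.55% × 173/365 = €271.8233
Total = €1,372.5356

€1,372.54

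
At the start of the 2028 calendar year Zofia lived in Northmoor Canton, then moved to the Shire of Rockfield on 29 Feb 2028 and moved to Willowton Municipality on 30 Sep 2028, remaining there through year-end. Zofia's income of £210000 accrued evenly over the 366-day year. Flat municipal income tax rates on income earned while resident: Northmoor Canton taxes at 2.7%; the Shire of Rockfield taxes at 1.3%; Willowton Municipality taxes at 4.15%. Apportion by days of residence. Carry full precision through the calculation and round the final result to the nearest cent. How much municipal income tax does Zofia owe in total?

£4724.71

Northmoor Canton, 1 Jan – 28 Feb 2028: 59 days → £210000 × 2.7% × 59/366 = £914.0164
The Shire of Rockfield, 29 Feb – 29 Sep 2028: 214 days → £210000 × 1.3% × 214/366 = £1596.2295
Willowton Municipality, 30 Sep – 31 Dec 2028: 93 days → £210000 × 4.15% × 93/366 = £2214.4672
Total = £4724.7131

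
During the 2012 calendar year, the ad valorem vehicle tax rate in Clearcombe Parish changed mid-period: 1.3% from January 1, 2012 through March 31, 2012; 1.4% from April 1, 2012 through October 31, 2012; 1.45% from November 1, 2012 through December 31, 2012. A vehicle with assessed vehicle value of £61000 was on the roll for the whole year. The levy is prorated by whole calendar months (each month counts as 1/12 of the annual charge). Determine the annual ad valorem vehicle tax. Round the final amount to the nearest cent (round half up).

January 1 – March 31, 2012: 3 months at 1.3% → £61000 × 1.3% × 3/12 = £198.2500
April 1 – October 31, 2012: 7 months at 1.4% → £61000 × 1.4% × 7/12 = £498.1667
November 1 – December 31, 2012: 2 months at 1.45% → £61000 × 1.45% × 2/12 = £147.4167
Total = £843.8333

£843.83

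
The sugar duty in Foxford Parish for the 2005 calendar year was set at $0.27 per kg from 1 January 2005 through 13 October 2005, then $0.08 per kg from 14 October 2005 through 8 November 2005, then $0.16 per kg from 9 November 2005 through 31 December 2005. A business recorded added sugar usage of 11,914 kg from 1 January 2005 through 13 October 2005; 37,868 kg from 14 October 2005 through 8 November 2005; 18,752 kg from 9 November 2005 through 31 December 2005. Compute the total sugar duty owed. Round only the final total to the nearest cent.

$9246.54

1 January – 13 October 2005: 11,914 kg at $0.27/kg → $3216.78
14 October – 8 November 2005: 37,868 kg at $0.08/kg → $3029.44
9 November – 31 December 2005: 18,752 kg at $0.16/kg → $3000.32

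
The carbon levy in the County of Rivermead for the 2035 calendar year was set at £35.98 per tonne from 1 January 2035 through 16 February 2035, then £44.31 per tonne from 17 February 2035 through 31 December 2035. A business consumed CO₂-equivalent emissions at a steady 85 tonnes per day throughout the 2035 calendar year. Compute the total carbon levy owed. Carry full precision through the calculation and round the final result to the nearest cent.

1 January – 16 February 2035: 47 days × 85 tonnes/day = 3,995 tonnes at £35.98/tonne → £143,740.10
17 February – 31 December 2035: 318 days × 85 tonnes/day = 27,030 tonnes at £44.31/tonne → £1,197,699.30

£1,341,439.40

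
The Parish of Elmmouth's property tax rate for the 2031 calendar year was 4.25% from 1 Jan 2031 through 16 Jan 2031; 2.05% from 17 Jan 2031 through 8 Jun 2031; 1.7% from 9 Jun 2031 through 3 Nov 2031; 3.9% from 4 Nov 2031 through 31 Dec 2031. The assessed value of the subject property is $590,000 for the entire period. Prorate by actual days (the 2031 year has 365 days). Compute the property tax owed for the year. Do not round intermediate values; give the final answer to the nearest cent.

$13,561.11

1 Jan – 16 Jan 2031: 16 days at 4.25% → $590,000 × 4.25% × 16/365 = $1,099.1781
17 Jan – 8 Jun 2031: 143 days at 2.05% → $590,000 × 2.05% × 143/365 = $4,738.5890
9 Jun – 3 Nov 2031: 148 days at 1.7% → $590,000 × 1.7% × 148/365 = $4,066.9589
4 Nov – 31 Dec 2031: 58 days at 3.9% → $590,000 × 3.9% × 58/365 = $3,656.3836
Total = $13,561.1096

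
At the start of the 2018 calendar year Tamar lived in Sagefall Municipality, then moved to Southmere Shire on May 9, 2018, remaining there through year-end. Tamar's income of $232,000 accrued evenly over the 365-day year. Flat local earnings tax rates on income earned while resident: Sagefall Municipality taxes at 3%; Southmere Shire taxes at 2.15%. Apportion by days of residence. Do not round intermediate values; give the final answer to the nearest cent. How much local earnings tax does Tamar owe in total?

$5,679.55

Sagefall Municipality, January 1 – May 8, 2018: 128 days → $232,000 × 3% × 128/365 = $2,440.7671
Southmere Shire, May 9 – December 31, 2018: 237 days → $232,000 × 2.15% × 237/365 = $3,238.7836
Total = $5,679.5507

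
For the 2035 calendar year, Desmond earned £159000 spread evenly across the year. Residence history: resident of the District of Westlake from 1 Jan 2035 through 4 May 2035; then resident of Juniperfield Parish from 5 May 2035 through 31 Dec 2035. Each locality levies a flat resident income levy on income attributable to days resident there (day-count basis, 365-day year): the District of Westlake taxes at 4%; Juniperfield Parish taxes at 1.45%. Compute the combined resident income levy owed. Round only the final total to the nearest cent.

The District of Westlake, 1 Jan – 4 May 2035: 124 days → £159000 × 4% × 124/365 = £2160.6575
Juniperfield Parish, 5 May – 31 Dec 2035: 241 days → £159000 × 1.45% × 241/365 = £1522.2616
Total = £3682.9192

£3682.92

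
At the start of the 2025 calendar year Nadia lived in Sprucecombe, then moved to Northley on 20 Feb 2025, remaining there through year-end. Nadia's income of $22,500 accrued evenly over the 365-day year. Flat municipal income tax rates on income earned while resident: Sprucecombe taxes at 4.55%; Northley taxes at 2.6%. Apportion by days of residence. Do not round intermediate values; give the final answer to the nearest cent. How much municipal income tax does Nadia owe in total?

$645.10

Sprucecombe, 1 Jan – 19 Feb 2025: 50 days → $22,500 × 4.55% × 50/365 = $140.2397
Northley, 20 Feb – 31 Dec 2025: 315 days → $22,500 × 2.6% × 315/365 = $504.8630
Total = $645.1027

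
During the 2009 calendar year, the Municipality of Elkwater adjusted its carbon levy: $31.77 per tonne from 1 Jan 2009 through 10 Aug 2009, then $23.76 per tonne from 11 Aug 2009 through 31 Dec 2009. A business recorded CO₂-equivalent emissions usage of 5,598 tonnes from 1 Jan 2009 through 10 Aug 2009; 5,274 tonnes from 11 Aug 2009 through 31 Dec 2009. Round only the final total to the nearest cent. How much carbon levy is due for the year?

$303,158.70

1 Jan – 10 Aug 2009: 5,598 tonnes at $31.77/tonne → $177,848.46
11 Aug – 31 Dec 2009: 5,274 tonnes at $23.76/tonne → $125,310.24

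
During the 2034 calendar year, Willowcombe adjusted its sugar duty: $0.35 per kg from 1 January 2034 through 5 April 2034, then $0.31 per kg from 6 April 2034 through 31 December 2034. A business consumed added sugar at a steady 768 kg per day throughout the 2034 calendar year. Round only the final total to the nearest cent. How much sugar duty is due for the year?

$89,817.60

1 January – 5 April 2034: 95 days × 768 kg/day = 72,960 kg at $0.35/kg → $25,536.00
6 April – 31 December 2034: 270 days × 768 kg/day = 207,360 kg at $0.31/kg → $64,281.60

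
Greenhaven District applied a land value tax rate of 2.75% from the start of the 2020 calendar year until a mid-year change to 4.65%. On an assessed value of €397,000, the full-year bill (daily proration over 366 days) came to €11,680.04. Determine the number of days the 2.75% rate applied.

Let d = days at the first rate; then 366 − d days at the second rate.
€397,000 × [2.75%·d + 4.65%·(366−d)] / 366 = €11,680.04
Solving gives d = 329, so the new rate took effect on 25 Nov 2020.

329 days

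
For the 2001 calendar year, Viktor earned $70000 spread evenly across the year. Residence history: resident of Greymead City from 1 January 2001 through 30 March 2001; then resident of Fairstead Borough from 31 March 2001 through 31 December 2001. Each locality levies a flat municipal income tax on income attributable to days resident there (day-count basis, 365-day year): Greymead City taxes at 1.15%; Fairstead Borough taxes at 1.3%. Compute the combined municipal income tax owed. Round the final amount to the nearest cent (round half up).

$884.40

Greymead City, 1 January – 30 March 2001: 89 days → $70000 × 1.15% × 89/365 = $196.2877
Fairstead Borough, 31 March – 31 December 2001: 276 days → $70000 × 1.3% × 276/365 = $688.1096
Total = $884.3973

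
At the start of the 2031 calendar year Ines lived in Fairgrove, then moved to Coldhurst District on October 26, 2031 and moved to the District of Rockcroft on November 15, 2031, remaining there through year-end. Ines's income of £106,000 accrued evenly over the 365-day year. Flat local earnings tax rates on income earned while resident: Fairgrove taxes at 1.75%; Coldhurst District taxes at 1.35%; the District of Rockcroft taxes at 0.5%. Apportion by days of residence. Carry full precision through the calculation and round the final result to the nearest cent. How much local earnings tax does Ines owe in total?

£1,661.15

Fairgrove, January 1 – October 25, 2031: 298 days → £106,000 × 1.75% × 298/365 = £1,514.4932
Coldhurst District, October 26 – November 14, 2031: 20 days → £106,000 × 1.35% × 20/365 = £78.4110
The District of Rockcroft, November 15 – December 31, 2031: 47 days → £106,000 × 0.5% × 47/365 = £68.2466
Total = £1,661.1507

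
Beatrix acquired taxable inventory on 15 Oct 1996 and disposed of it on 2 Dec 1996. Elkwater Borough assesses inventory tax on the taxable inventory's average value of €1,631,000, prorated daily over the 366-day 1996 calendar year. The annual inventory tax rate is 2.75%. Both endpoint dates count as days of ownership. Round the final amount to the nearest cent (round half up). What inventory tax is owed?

Days held (15 Oct – 2 Dec 1996): 49 out of 366
Tax = €1,631,000 × 2.75% × 49/366 = €6,004.8429

€6,004.84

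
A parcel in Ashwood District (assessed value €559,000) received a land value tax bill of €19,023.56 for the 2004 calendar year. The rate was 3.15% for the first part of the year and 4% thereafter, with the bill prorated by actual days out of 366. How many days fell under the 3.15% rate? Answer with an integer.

Let d = days at the first rate; then 366 − d days at the second rate.
€559,000 × [3.15%·d + 4%·(366−d)] / 366 = €19,023.56
Solving gives d = 257, so the new rate took effect on 14 Sep 2004.

257 days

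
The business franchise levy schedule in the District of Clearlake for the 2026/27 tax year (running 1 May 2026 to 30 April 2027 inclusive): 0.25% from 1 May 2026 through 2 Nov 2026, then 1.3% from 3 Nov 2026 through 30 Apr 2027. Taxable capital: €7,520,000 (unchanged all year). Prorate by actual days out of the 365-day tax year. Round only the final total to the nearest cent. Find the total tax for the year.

€57,522.85

1 May – 2 Nov 2026: 186 days at 0.25% → €7,520,000 × 0.25% × 186/365 = €9,580.2740
3 Nov 2026 – 30 Apr 2027: 179 days at 1.3% → €7,520,000 × 1.3% × 179/365 = €47,942.5753
Total = €57,522.8493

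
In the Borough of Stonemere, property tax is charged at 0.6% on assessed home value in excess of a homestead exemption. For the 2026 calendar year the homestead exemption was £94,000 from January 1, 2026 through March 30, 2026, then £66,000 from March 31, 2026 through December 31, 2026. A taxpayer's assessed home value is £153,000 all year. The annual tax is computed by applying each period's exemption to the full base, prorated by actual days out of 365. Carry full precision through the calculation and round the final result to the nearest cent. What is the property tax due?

£481.04

January 1 – March 30, 2026: 89 days, exemption £94,000 → (£153,000 − £94,000) × 0.6% × 89/365 = £86.3178
March 31 – December 31, 2026: 276 days, exemption £66,000 → (£153,000 − £66,000) × 0.6% × 276/365 = £394.7178
Total = £481.0356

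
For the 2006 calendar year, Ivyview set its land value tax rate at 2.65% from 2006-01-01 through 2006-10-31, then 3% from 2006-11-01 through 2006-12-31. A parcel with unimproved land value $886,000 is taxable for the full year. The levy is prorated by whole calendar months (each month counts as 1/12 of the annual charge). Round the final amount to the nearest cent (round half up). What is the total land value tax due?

2006-01-01 to 2006-10-31: 10 months at 2.65% → $886,000 × 2.65% × 10/12 = $19,565.8333
2006-11-01 to 2006-12-31: 2 months at 3% → $886,000 × 3% × 2/12 = $4,430.0000
Total = $23,995.8333

$23,995.83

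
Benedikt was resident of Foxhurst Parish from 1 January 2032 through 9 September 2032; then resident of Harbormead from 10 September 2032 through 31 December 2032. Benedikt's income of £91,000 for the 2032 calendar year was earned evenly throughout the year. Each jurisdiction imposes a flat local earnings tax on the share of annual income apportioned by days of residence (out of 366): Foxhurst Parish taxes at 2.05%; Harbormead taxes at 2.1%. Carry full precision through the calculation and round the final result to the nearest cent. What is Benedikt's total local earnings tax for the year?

£1,879.55

Foxhurst Parish, 1 January – 9 September 2032: 253 days → £91,000 × 2.05% × 253/366 = £1,289.5396
Harbormead, 10 September – 31 December 2032: 113 days → £91,000 × 2.1% × 113/366 = £590.0082
Total = £1,879.5478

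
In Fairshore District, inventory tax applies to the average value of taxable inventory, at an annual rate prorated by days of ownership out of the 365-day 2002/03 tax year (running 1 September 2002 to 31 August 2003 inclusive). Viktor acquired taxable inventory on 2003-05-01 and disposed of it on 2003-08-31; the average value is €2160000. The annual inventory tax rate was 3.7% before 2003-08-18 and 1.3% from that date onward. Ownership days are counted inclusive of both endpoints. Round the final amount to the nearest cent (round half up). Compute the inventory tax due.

€24943.56

2003-05-01 to 2003-08-17: 109 days at 3.7% → €2160000 × 3.7% × 109/365 = €23866.5205
2003-08-18 to 2003-08-31: 14 days at 1.3% → €2160000 × 1.3% × 14/365 = €1077.0411
Total = €24943.5616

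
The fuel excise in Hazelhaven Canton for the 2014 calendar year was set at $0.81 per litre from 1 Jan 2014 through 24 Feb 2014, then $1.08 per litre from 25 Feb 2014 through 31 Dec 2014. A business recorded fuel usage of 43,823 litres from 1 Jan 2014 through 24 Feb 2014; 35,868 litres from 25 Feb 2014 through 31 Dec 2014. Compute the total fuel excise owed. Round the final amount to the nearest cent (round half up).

1 Jan – 24 Feb 2014: 43,823 litres at $0.81/litre → $35,496.63
25 Feb – 31 Dec 2014: 35,868 litres at $1.08/litre → $38,737.44

$74,234.07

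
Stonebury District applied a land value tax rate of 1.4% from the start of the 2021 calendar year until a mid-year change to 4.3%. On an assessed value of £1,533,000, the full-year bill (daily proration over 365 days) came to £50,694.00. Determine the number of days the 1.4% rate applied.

Let d = days at the first rate; then 365 − d days at the second rate.
£1,533,000 × [1.4%·d + 4.3%·(365−d)] / 365 = £50,694.00
Solving gives d = 125, so the new rate took effect on 6 May 2021.

125 days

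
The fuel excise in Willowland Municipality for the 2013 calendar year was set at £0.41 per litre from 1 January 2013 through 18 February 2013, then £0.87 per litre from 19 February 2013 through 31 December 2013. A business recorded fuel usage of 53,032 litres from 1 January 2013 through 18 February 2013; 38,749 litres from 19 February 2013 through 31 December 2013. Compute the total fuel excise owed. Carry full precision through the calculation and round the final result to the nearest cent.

£55,454.75

1 January – 18 February 2013: 53,032 litres at £0.41/litre → £21,743.12
19 February – 31 December 2013: 38,749 litres at £0.87/litre → £33,711.63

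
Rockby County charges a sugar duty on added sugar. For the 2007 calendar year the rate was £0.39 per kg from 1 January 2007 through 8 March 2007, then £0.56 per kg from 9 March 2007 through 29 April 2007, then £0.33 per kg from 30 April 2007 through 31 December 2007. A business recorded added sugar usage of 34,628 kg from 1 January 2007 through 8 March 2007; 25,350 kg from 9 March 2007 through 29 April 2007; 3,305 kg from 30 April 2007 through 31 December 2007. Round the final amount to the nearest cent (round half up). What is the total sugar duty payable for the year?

1 January – 8 March 2007: 34,628 kg at £0.39/kg → £13,504.92
9 March – 29 April 2007: 25,350 kg at £0.56/kg → £14,196.00
30 April – 31 December 2007: 3,305 kg at £0.33/kg → £1,090.65

£28,791.57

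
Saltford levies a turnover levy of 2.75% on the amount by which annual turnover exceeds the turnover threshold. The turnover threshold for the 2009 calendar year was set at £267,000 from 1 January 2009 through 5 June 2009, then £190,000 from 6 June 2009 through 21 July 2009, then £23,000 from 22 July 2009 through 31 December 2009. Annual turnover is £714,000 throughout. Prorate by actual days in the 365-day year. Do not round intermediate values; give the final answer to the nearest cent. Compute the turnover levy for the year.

£15,555.88

1 January – 5 June 2009: 156 days, exemption £267,000 → (£714,000 − £267,000) × 2.75% × 156/365 = £5,253.7808
6 June – 21 July 2009: 46 days, exemption £190,000 → (£714,000 − £190,000) × 2.75% × 46/365 = £1,816.0548
22 July – 31 December 2009: 163 days, exemption £23,000 → (£714,000 − £23,000) × 2.75% × 163/365 = £8,486.0479
Total = £15,555.8836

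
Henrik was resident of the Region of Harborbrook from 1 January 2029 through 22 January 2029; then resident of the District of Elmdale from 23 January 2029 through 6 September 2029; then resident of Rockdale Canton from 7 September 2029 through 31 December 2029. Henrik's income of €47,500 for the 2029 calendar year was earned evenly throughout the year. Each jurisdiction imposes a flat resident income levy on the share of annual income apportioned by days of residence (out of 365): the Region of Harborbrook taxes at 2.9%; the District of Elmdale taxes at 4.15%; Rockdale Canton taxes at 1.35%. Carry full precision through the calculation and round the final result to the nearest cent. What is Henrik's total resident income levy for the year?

€1,512.78

The Region of Harborbrook, 1 January – 22 January 2029: 22 days → €47,500 × 2.9% × 22/365 = €83.0274
The District of Elmdale, 23 January – 6 September 2029: 227 days → €47,500 × 4.15% × 227/365 = €1,225.9555
Rockdale Canton, 7 September – 31 December 2029: 116 days → €47,500 × 1.35% × 116/365 = €203.7945
Total = €1,512.7774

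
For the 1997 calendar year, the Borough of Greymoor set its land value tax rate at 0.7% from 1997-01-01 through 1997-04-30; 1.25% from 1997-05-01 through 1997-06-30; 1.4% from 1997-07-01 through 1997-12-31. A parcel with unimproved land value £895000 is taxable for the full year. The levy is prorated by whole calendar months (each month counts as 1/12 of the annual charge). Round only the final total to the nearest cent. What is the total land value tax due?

£10217.92

1997-01-01 to 1997-04-30: 4 months at 0.7% → £895000 × 0.7% × 4/12 = £2088.3333
1997-05-01 to 1997-06-30: 2 months at 1.25% → £895000 × 1.25% × 2/12 = £1864.5833
1997-07-01 to 1997-12-31: 6 months at 1.4% → £895000 × 1.4% × 6/12 = £6265.0000
Total = £10217.9167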